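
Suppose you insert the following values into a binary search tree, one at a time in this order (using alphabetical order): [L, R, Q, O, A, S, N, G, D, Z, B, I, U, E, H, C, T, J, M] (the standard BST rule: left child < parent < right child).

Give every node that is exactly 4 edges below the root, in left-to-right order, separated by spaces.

B E H J N U

Insert L: tree is empty, so L becomes the root.
Insert R: R > L → go right. Place as right child of L.
Insert Q: Q > L → go right; Q < R → go left. Place as left child of R.
Insert O: O > L → go right; O < R → go left; O < Q → go left. Place as left child of Q.
Insert A: A < L → go left. Place as left child of L.
Insert S: S > L → go right; S > R → go right. Place as right child of R.
Insert N: N > L → go right; N < R → go left; N < Q → go left; N < O → go left. Place as left child of O.
Insert G: G < L → go left; G > A → go right. Place as right child of A.
Insert D: D < L → go left; D > A → go right; D < G → go left. Place as left child of G.
Insert Z: Z > L → go right; Z > R → go right; Z > S → go right. Place as right child of S.
Insert B: B < L → go left; B > A → go right; B < G → go left; B < D → go left. Place as left child of D.
Insert I: I < L → go left; I > A → go right; I > G → go right. Place as right child of G.
Insert U: U > L → go right; U > R → go right; U > S → go right; U < Z → go left. Place as left child of Z.
Insert E: E < L → go left; E > A → go right; E < G → go left; E > D → go right. Place as right child of D.
Insert H: H < L → go left; H > A → go right; H > G → go right; H < I → go left. Place as left child of I.
Insert C: C < L → go left; C > A → go right; C < G → go left; C < D → go left; C > B → go right. Place as right child of B.
Insert T: T > L → go right; T > R → go right; T > S → go right; T < Z → go left; T < U → go left. Place as left child of U.
Insert J: J < L → go left; J > A → go right; J > G → go right; J > I → go right. Place as right child of I.
Insert M: M > L → go right; M < R → go left; M < Q → go left; M < O → go left; M < N → go left. Place as left child of N.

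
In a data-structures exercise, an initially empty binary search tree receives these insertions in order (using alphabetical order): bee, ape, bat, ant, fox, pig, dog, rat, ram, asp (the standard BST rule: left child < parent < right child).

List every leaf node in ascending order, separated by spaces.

Resulting structure (node: left, right):
  bee: L=ape, R=fox
  ape: L=ant, R=bat
  bat: L=asp, R=–
  ant: L=–, R=–
  fox: L=dog, R=pig
  pig: L=–, R=rat
  dog: L=–, R=–
  rat: L=ram, R=–
  ram: L=–, R=–
  asp: L=–, R=–

ant asp dog ram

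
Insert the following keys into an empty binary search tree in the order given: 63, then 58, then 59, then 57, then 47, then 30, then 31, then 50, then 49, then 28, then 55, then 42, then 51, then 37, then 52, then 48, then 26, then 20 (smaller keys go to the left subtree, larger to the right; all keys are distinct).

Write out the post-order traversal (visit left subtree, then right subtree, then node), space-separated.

63: root
58: left child of 63 (depth 1)
59: right child of 58 (depth 2)
57: left child of 58 (depth 2)
47: left child of 57 (depth 3)
30: left child of 47 (depth 4)
31: right child of 30 (depth 5)
50: right child of 47 (depth 4)
49: left child of 50 (depth 5)
28: left child of 30 (depth 5)
55: right child of 50 (depth 5)
42: right child of 31 (depth 6)
51: left child of 55 (depth 6)
37: left child of 42 (depth 7)
52: right child of 51 (depth 7)
48: left child of 49 (depth 6)
26: left child of 28 (depth 6)
20: left child of 26 (depth 7)

20 26 28 37 42 31 30 48 49 52 51 55 50 47 57 59 58 63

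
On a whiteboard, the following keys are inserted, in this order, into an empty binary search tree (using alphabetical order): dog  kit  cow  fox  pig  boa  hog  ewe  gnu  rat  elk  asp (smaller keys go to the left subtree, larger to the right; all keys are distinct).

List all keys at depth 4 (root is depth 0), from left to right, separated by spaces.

Insert dog: tree is empty, so dog becomes the root.
Insert kit: kit > dog → go right. Place as right child of dog.
Insert cow: cow < dog → go left. Place as left child of dog.
Insert fox: fox > dog → go right; fox < kit → go left. Place as left child of kit.
Insert pig: pig > dog → go right; pig > kit → go right. Place as right child of kit.
Insert boa: boa < dog → go left; boa < cow → go left. Place as left child of cow.
Insert hog: hog > dog → go right; hog < kit → go left; hog > fox → go right. Place as right child of fox.
Insert ewe: ewe > dog → go right; ewe < kit → go left; ewe < fox → go left. Place as left child of fox.
Insert gnu: gnu > dog → go right; gnu < kit → go left; gnu > fox → go right; gnu < hog → go left. Place as left child of hog.
Insert rat: rat > dog → go right; rat > kit → go right; rat > pig → go right. Place as right child of pig.
Insert elk: elk > dog → go right; elk < kit → go left; elk < fox → go left; elk < ewe → go left. Place as left child of ewe.
Insert asp: asp < dog → go left; asp < cow → go left; asp < boa → go left. Place as left child of boa.

elk gnu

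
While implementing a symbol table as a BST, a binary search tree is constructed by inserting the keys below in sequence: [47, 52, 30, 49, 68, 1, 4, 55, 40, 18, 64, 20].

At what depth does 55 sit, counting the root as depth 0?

Resulting structure (node: left, right):
  47: L=30, R=52
  52: L=49, R=68
  30: L=1, R=40
  49: L=–, R=–
  68: L=55, R=–
  1: L=–, R=4
  4: L=–, R=18
  55: L=–, R=64
  40: L=–, R=–
  18: L=–, R=20
  64: L=–, R=–
  20: L=–, R=–

Path to 55: 47 → 52 → 68 → 55, which is 3 edges.

3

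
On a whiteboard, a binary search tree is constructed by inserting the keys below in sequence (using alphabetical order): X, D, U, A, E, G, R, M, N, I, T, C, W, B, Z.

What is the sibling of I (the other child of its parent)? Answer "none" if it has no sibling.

N

Resulting structure (node: left, right):
  X: L=D, R=Z
  D: L=A, R=U
  U: L=E, R=W
  A: L=–, R=C
  E: L=–, R=G
  G: L=–, R=R
  R: L=M, R=T
  M: L=I, R=N
  N: L=–, R=–
  I: L=–, R=–
  T: L=–, R=–
  C: L=B, R=–
  W: L=–, R=–
  B: L=–, R=–
  Z: L=–, R=–

I's parent is M; the other child of M is N.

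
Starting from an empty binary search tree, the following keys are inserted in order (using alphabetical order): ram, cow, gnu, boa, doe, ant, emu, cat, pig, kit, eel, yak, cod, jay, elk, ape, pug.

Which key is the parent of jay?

kit

ram: root
cow: left child of ram (depth 1)
gnu: right child of cow (depth 2)
boa: left child of cow (depth 2)
doe: left child of gnu (depth 3)
ant: left child of boa (depth 3)
emu: right child of doe (depth 4)
cat: right child of boa (depth 3)
pig: right child of gnu (depth 3)
kit: left child of pig (depth 4)
eel: left child of emu (depth 5)
yak: right child of ram (depth 1)
cod: right child of cat (depth 4)
jay: left child of kit (depth 5)
elk: right child of eel (depth 6)
ape: right child of ant (depth 4)
pug: right child of pig (depth 4)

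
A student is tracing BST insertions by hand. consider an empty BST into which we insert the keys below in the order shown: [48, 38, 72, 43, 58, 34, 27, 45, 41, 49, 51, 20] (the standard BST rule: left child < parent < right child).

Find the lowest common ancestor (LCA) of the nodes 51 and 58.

48: root
38: left child of 48 (depth 1)
72: right child of 48 (depth 1)
43: right child of 38 (depth 2)
58: left child of 72 (depth 2)
34: left child of 38 (depth 2)
27: left child of 34 (depth 3)
45: right child of 43 (depth 3)
41: left child of 43 (depth 3)
49: left child of 58 (depth 3)
51: right child of 49 (depth 4)
20: left child of 27 (depth 4)

Path to 51: 48 → 72 → 58 → 49 → 51
Path to 58: 48 → 72 → 58
58 lies on both paths and is an ancestor of the other node.

58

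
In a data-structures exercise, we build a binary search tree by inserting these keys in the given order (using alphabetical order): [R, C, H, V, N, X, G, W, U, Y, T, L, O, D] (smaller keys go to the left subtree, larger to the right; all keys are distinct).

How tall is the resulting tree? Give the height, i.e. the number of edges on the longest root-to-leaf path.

4

Insert R: tree is empty, so R becomes the root.
Insert C: C < R → go left. Place as left child of R.
Insert H: H < R → go left; H > C → go right. Place as right child of C.
Insert V: V > R → go right. Place as right child of R.
Insert N: N < R → go left; N > C → go right; N > H → go right. Place as right child of H.
Insert X: X > R → go right; X > V → go right. Place as right child of V.
Insert G: G < R → go left; G > C → go right; G < H → go left. Place as left child of H.
Insert W: W > R → go right; W > V → go right; W < X → go left. Place as left child of X.
Insert U: U > R → go right; U < V → go left. Place as left child of V.
Insert Y: Y > R → go right; Y > V → go right; Y > X → go right. Place as right child of X.
Insert T: T > R → go right; T < V → go left; T < U → go left. Place as left child of U.
Insert L: L < R → go left; L > C → go right; L > H → go right; L < N → go left. Place as left child of N.
Insert O: O < R → go left; O > C → go right; O > H → go right; O > N → go right. Place as right child of N.
Insert D: D < R → go left; D > C → go right; D < H → go left; D < G → go left. Place as left child of G.

The deepest node is L at depth 4.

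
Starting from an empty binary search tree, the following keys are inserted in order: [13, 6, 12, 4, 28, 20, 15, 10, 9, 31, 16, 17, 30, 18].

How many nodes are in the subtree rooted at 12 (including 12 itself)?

3

13: root
6: left child of 13 (depth 1)
12: right child of 6 (depth 2)
4: left child of 6 (depth 2)
28: right child of 13 (depth 1)
20: left child of 28 (depth 2)
15: left child of 20 (depth 3)
10: left child of 12 (depth 3)
9: left child of 10 (depth 4)
31: right child of 28 (depth 2)
16: right child of 15 (depth 4)
17: right child of 16 (depth 5)
30: left child of 31 (depth 3)
18: right child of 17 (depth 6)

Subtree rooted at 12 contains: 12, 10, 9 — 3 nodes.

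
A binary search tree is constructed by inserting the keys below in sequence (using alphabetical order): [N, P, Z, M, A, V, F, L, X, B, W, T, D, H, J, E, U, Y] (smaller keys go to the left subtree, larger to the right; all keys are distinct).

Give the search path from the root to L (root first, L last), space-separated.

N M A F L

Insert N: tree is empty, so N becomes the root.
Insert P: P > N → go right. Place as right child of N.
Insert Z: Z > N → go right; Z > P → go right. Place as right child of P.
Insert M: M < N → go left. Place as left child of N.
Insert A: A < N → go left; A < M → go left. Place as left child of M.
Insert V: V > N → go right; V > P → go right; V < Z → go left. Place as left child of Z.
Insert F: F < N → go left; F < M → go left; F > A → go right. Place as right child of A.
Insert L: L < N → go left; L < M → go left; L > A → go right; L > F → go right. Place as right child of F.
Insert X: X > N → go right; X > P → go right; X < Z → go left; X > V → go right. Place as right child of V.
Insert B: B < N → go left; B < M → go left; B > A → go right; B < F → go left. Place as left child of F.
Insert W: W > N → go right; W > P → go right; W < Z → go left; W > V → go right; W < X → go left. Place as left child of X.
Insert T: T > N → go right; T > P → go right; T < Z → go left; T < V → go left. Place as left child of V.
Insert D: D < N → go left; D < M → go left; D > A → go right; D < F → go left; D > B → go right. Place as right child of B.
Insert H: H < N → go left; H < M → go left; H > A → go right; H > F → go right; H < L → go left. Place as left child of L.
Insert J: J < N → go left; J < M → go left; J > A → go right; J > F → go right; J < L → go left; J > H → go right. Place as right child of H.
Insert E: E < N → go left; E < M → go left; E > A → go right; E < F → go left; E > B → go right; E > D → go right. Place as right child of D.
Insert U: U > N → go right; U > P → go right; U < Z → go left; U < V → go left; U > T → go right. Place as right child of T.
Insert Y: Y > N → go right; Y > P → go right; Y < Z → go left; Y > V → go right; Y > X → go right. Place as right child of X.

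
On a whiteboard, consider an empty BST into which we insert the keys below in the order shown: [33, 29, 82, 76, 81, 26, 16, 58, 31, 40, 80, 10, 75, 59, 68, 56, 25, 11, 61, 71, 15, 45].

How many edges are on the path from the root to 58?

3

33: root
29: left child of 33 (depth 1)
82: right child of 33 (depth 1)
76: left child of 82 (depth 2)
81: right child of 76 (depth 3)
26: left child of 29 (depth 2)
16: left child of 26 (depth 3)
58: left child of 76 (depth 3)
31: right child of 29 (depth 2)
40: left child of 58 (depth 4)
80: left child of 81 (depth 4)
10: left child of 16 (depth 4)
75: right child of 58 (depth 4)
59: left child of 75 (depth 5)
68: right child of 59 (depth 6)
56: right child of 40 (depth 5)
25: right child of 16 (depth 4)
11: right child of 10 (depth 5)
61: left child of 68 (depth 7)
71: right child of 68 (depth 7)
15: right child of 11 (depth 6)
45: left child of 56 (depth 6)

Path to 58: 33 → 82 → 76 → 58, which is 3 edges.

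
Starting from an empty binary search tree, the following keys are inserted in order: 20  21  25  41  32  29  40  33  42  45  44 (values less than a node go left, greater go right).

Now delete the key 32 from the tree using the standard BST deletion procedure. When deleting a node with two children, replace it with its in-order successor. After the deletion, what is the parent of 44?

45

20: root
21: right child of 20 (depth 1)
25: right child of 21 (depth 2)
41: right child of 25 (depth 3)
32: left child of 41 (depth 4)
29: left child of 32 (depth 5)
40: right child of 32 (depth 5)
33: left child of 40 (depth 6)
42: right child of 41 (depth 4)
45: right child of 42 (depth 5)
44: left child of 45 (depth 6)

Delete 32 (two children — replace with in-order successor).
After deletion, 44's parent is 45.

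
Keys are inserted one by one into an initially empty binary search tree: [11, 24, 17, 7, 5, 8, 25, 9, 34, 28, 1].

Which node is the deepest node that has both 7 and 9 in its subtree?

11: root
24: right child of 11 (depth 1)
17: left child of 24 (depth 2)
7: left child of 11 (depth 1)
5: left child of 7 (depth 2)
8: right child of 7 (depth 2)
25: right child of 24 (depth 2)
9: right child of 8 (depth 3)
34: right child of 25 (depth 3)
28: left child of 34 (depth 4)
1: left child of 5 (depth 3)

Path to 7: 11 → 7
Path to 9: 11 → 7 → 8 → 9
7 lies on both paths and is an ancestor of the other node.

7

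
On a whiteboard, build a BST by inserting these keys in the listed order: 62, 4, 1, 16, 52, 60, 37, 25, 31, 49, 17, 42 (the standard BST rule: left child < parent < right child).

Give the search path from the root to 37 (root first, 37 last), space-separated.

Insert 62: tree is empty, so 62 becomes the root.
Insert 4: 4 < 62 → go left. Place as left child of 62.
Insert 1: 1 < 62 → go left; 1 < 4 → go left. Place as left child of 4.
Insert 16: 16 < 62 → go left; 16 > 4 → go right. Place as right child of 4.
Insert 52: 52 < 62 → go left; 52 > 4 → go right; 52 > 16 → go right. Place as right child of 16.
Insert 60: 60 < 62 → go left; 60 > 4 → go right; 60 > 16 → go right; 60 > 52 → go right. Place as right child of 52.
Insert 37: 37 < 62 → go left; 37 > 4 → go right; 37 > 16 → go right; 37 < 52 → go left. Place as left child of 52.
Insert 25: 25 < 62 → go left; 25 > 4 → go right; 25 > 16 → go right; 25 < 52 → go left; 25 < 37 → go left. Place as left child of 37.
Insert 31: 31 < 62 → go left; 31 > 4 → go right; 31 > 16 → go right; 31 < 52 → go left; 31 < 37 → go left; 31 > 25 → go right. Place as right child of 25.
Insert 49: 49 < 62 → go left; 49 > 4 → go right; 49 > 16 → go right; 49 < 52 → go left; 49 > 37 → go right. Place as right child of 37.
Insert 17: 17 < 62 → go left; 17 > 4 → go right; 17 > 16 → go right; 17 < 52 → go left; 17 < 37 → go left; 17 < 25 → go left. Place as left child of 25.
Insert 42: 42 < 62 → go left; 42 > 4 → go right; 42 > 16 → go right; 42 < 52 → go left; 42 > 37 → go right; 42 < 49 → go left. Place as left child of 49.

62 4 16 52 37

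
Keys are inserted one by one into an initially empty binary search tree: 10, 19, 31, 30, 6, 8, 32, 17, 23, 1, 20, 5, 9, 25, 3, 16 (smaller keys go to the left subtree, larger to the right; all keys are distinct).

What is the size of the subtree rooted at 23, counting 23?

3

10: root
19: right child of 10 (depth 1)
31: right child of 19 (depth 2)
30: left child of 31 (depth 3)
6: left child of 10 (depth 1)
8: right child of 6 (depth 2)
32: right child of 31 (depth 3)
17: left child of 19 (depth 2)
23: left child of 30 (depth 4)
1: left child of 6 (depth 2)
20: left child of 23 (depth 5)
5: right child of 1 (depth 3)
9: right child of 8 (depth 3)
25: right child of 23 (depth 5)
3: left child of 5 (depth 4)
16: left child of 17 (depth 3)

Subtree rooted at 23 contains: 23, 20, 25 — 3 nodes.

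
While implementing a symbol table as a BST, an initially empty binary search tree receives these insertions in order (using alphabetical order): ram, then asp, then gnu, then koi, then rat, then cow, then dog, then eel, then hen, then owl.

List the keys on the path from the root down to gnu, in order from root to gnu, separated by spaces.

ram: root
asp: left child of ram (depth 1)
gnu: right child of asp (depth 2)
koi: right child of gnu (depth 3)
rat: right child of ram (depth 1)
cow: left child of gnu (depth 3)
dog: right child of cow (depth 4)
eel: right child of dog (depth 5)
hen: left child of koi (depth 4)
owl: right child of koi (depth 4)

ram asp gnu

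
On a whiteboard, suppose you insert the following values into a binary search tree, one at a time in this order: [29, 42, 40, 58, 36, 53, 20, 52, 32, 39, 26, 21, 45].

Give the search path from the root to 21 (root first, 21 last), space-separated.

29 20 26 21

Insert 29: tree is empty, so 29 becomes the root.
Insert 42: 42 > 29 → go right. Place as right child of 29.
Insert 40: 40 > 29 → go right; 40 < 42 → go left. Place as left child of 42.
Insert 58: 58 > 29 → go right; 58 > 42 → go right. Place as right child of 42.
Insert 36: 36 > 29 → go right; 36 < 42 → go left; 36 < 40 → go left. Place as left child of 40.
Insert 53: 53 > 29 → go right; 53 > 42 → go right; 53 < 58 → go left. Place as left child of 58.
Insert 20: 20 < 29 → go left. Place as left child of 29.
Insert 52: 52 > 29 → go right; 52 > 42 → go right; 52 < 58 → go left; 52 < 53 → go left. Place as left child of 53.
Insert 32: 32 > 29 → go right; 32 < 42 → go left; 32 < 40 → go left; 32 < 36 → go left. Place as left child of 36.
Insert 39: 39 > 29 → go right; 39 < 42 → go left; 39 < 40 → go left; 39 > 36 → go right. Place as right child of 36.
Insert 26: 26 < 29 → go left; 26 > 20 → go right. Place as right child of 20.
Insert 21: 21 < 29 → go left; 21 > 20 → go right; 21 < 26 → go left. Place as left child of 26.
Insert 45: 45 > 29 → go right; 45 > 42 → go right; 45 < 58 → go left; 45 < 53 → go left; 45 < 52 → go left. Place as left child of 52.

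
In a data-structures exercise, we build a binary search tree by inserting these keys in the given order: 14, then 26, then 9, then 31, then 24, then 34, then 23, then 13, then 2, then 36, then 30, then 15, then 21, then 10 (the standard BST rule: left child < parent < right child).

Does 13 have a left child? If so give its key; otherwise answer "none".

Resulting structure (node: left, right):
  14: L=9, R=26
  26: L=24, R=31
  9: L=2, R=13
  31: L=30, R=34
  24: L=23, R=–
  34: L=–, R=36
  23: L=15, R=–
  13: L=10, R=–
  2: L=–, R=–
  36: L=–, R=–
  30: L=–, R=–
  15: L=–, R=21
  21: L=–, R=–
  10: L=–, R=–

10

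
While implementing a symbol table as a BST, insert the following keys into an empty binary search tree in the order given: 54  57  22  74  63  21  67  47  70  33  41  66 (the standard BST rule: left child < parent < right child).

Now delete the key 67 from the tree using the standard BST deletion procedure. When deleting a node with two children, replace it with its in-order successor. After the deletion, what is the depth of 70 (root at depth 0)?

4

Insert 54: tree is empty, so 54 becomes the root.
Insert 57: 57 > 54 → go right. Place as right child of 54.
Insert 22: 22 < 54 → go left. Place as left child of 54.
Insert 74: 74 > 54 → go right; 74 > 57 → go right. Place as right child of 57.
Insert 63: 63 > 54 → go right; 63 > 57 → go right; 63 < 74 → go left. Place as left child of 74.
Insert 21: 21 < 54 → go left; 21 < 22 → go left. Place as left child of 22.
Insert 67: 67 > 54 → go right; 67 > 57 → go right; 67 < 74 → go left; 67 > 63 → go right. Place as right child of 63.
Insert 47: 47 < 54 → go left; 47 > 22 → go right. Place as right child of 22.
Insert 70: 70 > 54 → go right; 70 > 57 → go right; 70 < 74 → go left; 70 > 63 → go right; 70 > 67 → go right. Place as right child of 67.
Insert 33: 33 < 54 → go left; 33 > 22 → go right; 33 < 47 → go left. Place as left child of 47.
Insert 41: 41 < 54 → go left; 41 > 22 → go right; 41 < 47 → go left; 41 > 33 → go right. Place as right child of 33.
Insert 66: 66 > 54 → go right; 66 > 57 → go right; 66 < 74 → go left; 66 > 63 → go right; 66 < 67 → go left. Place as left child of 67.

Delete 67 (two children — replace with in-order successor).
After deletion, path to 70: 54 → 57 → 74 → 63 → 70.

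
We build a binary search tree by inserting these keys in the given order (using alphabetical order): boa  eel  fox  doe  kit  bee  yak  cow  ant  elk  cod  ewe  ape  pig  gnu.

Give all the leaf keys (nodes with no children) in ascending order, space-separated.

ape cod ewe gnu pig

Resulting structure (node: left, right):
  boa: L=bee, R=eel
  eel: L=doe, R=fox
  fox: L=elk, R=kit
  doe: L=cow, R=–
  kit: L=gnu, R=yak
  bee: L=ant, R=–
  yak: L=pig, R=–
  cow: L=cod, R=–
  ant: L=–, R=ape
  elk: L=–, R=ewe
  cod: L=–, R=–
  ewe: L=–, R=–
  ape: L=–, R=–
  pig: L=–, R=–
  gnu: L=–, R=–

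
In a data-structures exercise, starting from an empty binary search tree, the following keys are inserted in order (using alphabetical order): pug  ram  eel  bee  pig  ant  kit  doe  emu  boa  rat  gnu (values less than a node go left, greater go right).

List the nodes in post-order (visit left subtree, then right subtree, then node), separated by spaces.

pug: root
ram: right child of pug (depth 1)
eel: left child of pug (depth 1)
bee: left child of eel (depth 2)
pig: right child of eel (depth 2)
ant: left child of bee (depth 3)
kit: left child of pig (depth 3)
doe: right child of bee (depth 3)
emu: left child of kit (depth 4)
boa: left child of doe (depth 4)
rat: right child of ram (depth 2)
gnu: right child of emu (depth 5)

ant boa doe bee gnu emu kit pig eel rat ram pug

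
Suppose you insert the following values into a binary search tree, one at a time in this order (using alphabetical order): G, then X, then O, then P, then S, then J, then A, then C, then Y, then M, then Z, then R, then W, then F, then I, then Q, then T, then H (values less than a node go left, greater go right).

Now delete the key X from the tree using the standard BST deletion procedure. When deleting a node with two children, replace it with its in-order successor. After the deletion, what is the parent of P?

G: root
X: right child of G (depth 1)
O: left child of X (depth 2)
P: right child of O (depth 3)
S: right child of P (depth 4)
J: left child of O (depth 3)
A: left child of G (depth 1)
C: right child of A (depth 2)
Y: right child of X (depth 2)
M: right child of J (depth 4)
Z: right child of Y (depth 3)
R: left child of S (depth 5)
W: right child of S (depth 5)
F: right child of C (depth 3)
I: left child of J (depth 4)
Q: left child of R (depth 6)
T: left child of W (depth 6)
H: left child of I (depth 5)

Delete X (two children — replace with in-order successor).
After deletion, P's parent is O.

O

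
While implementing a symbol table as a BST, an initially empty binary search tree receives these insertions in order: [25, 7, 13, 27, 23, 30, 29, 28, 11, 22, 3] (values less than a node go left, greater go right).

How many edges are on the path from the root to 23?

Resulting structure (node: left, right):
  25: L=7, R=27
  7: L=3, R=13
  13: L=11, R=23
  27: L=–, R=30
  23: L=22, R=–
  30: L=29, R=–
  29: L=28, R=–
  28: L=–, R=–
  11: L=–, R=–
  22: L=–, R=–
  3: L=–, R=–

Path to 23: 25 → 7 → 13 → 23, which is 3 edges.

3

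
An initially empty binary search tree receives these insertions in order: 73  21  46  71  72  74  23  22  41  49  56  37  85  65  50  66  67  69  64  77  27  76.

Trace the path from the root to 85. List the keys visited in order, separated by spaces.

73 74 85

73: root
21: left child of 73 (depth 1)
46: right child of 21 (depth 2)
71: right child of 46 (depth 3)
72: right child of 71 (depth 4)
74: right child of 73 (depth 1)
23: left child of 46 (depth 3)
22: left child of 23 (depth 4)
41: right child of 23 (depth 4)
49: left child of 71 (depth 4)
56: right child of 49 (depth 5)
37: left child of 41 (depth 5)
85: right child of 74 (depth 2)
65: right child of 56 (depth 6)
50: left child of 56 (depth 6)
66: right child of 65 (depth 7)
67: right child of 66 (depth 8)
69: right child of 67 (depth 9)
64: left child of 65 (depth 7)
77: left child of 85 (depth 3)
27: left child of 37 (depth 6)
76: left child of 77 (depth 4)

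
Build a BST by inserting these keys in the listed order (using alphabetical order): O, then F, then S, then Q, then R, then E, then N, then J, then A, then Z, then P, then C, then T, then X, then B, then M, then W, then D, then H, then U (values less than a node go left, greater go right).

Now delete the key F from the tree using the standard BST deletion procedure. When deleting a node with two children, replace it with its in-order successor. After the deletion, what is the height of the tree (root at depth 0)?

Insert O: tree is empty, so O becomes the root.
Insert F: F < O → go left. Place as left child of O.
Insert S: S > O → go right. Place as right child of O.
Insert Q: Q > O → go right; Q < S → go left. Place as left child of S.
Insert R: R > O → go right; R < S → go left; R > Q → go right. Place as right child of Q.
Insert E: E < O → go left; E < F → go left. Place as left child of F.
Insert N: N < O → go left; N > F → go right. Place as right child of F.
Insert J: J < O → go left; J > F → go right; J < N → go left. Place as left child of N.
Insert A: A < O → go left; A < F → go left; A < E → go left. Place as left child of E.
Insert Z: Z > O → go right; Z > S → go right. Place as right child of S.
Insert P: P > O → go right; P < S → go left; P < Q → go left. Place as left child of Q.
Insert C: C < O → go left; C < F → go left; C < E → go left; C > A → go right. Place as right child of A.
Insert T: T > O → go right; T > S → go right; T < Z → go left. Place as left child of Z.
Insert X: X > O → go right; X > S → go right; X < Z → go left; X > T → go right. Place as right child of T.
Insert B: B < O → go left; B < F → go left; B < E → go left; B > A → go right; B < C → go left. Place as left child of C.
Insert M: M < O → go left; M > F → go right; M < N → go left; M > J → go right. Place as right child of J.
Insert W: W > O → go right; W > S → go right; W < Z → go left; W > T → go right; W < X → go left. Place as left child of X.
Insert D: D < O → go left; D < F → go left; D < E → go left; D > A → go right; D > C → go right. Place as right child of C.
Insert H: H < O → go left; H > F → go right; H < N → go left; H < J → go left. Place as left child of J.
Insert U: U > O → go right; U > S → go right; U < Z → go left; U > T → go right; U < X → go left; U < W → go left. Place as left child of W.

Delete F (two children — replace with in-order successor).
After deletion, deepest node is U at depth 6.

6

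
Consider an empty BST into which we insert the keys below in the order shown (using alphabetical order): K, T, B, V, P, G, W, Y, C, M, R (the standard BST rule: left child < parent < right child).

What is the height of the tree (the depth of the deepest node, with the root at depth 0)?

K: root
T: right child of K (depth 1)
B: left child of K (depth 1)
V: right child of T (depth 2)
P: left child of T (depth 2)
G: right child of B (depth 2)
W: right child of V (depth 3)
Y: right child of W (depth 4)
C: left child of G (depth 3)
M: left child of P (depth 3)
R: right child of P (depth 3)

The deepest node is Y at depth 4.

4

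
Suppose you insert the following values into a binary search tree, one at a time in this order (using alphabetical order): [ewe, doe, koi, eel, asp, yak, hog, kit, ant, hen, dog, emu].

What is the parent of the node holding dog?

eel

Insert ewe: tree is empty, so ewe becomes the root.
Insert doe: doe < ewe → go left. Place as left child of ewe.
Insert koi: koi > ewe → go right. Place as right child of ewe.
Insert eel: eel < ewe → go left; eel > doe → go right. Place as right child of doe.
Insert asp: asp < ewe → go left; asp < doe → go left. Place as left child of doe.
Insert yak: yak > ewe → go right; yak > koi → go right. Place as right child of koi.
Insert hog: hog > ewe → go right; hog < koi → go left. Place as left child of koi.
Insert kit: kit > ewe → go right; kit < koi → go left; kit > hog → go right. Place as right child of hog.
Insert ant: ant < ewe → go left; ant < doe → go left; ant < asp → go left. Place as left child of asp.
Insert hen: hen > ewe → go right; hen < koi → go left; hen < hog → go left. Place as left child of hog.
Insert dog: dog < ewe → go left; dog > doe → go right; dog < eel → go left. Place as left child of eel.
Insert emu: emu < ewe → go left; emu > doe → go right; emu > eel → go right. Place as right child of eel.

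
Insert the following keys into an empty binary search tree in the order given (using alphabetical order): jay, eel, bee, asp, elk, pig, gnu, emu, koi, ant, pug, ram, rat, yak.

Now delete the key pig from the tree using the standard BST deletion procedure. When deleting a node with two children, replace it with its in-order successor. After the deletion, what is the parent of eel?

jay: root
eel: left child of jay (depth 1)
bee: left child of eel (depth 2)
asp: left child of bee (depth 3)
elk: right child of eel (depth 2)
pig: right child of jay (depth 1)
gnu: right child of elk (depth 3)
emu: left child of gnu (depth 4)
koi: left child of pig (depth 2)
ant: left child of asp (depth 4)
pug: right child of pig (depth 2)
ram: right child of pug (depth 3)
rat: right child of ram (depth 4)
yak: right child of rat (depth 5)

Delete pig (two children — replace with in-order successor).
After deletion, eel's parent is jay.

jay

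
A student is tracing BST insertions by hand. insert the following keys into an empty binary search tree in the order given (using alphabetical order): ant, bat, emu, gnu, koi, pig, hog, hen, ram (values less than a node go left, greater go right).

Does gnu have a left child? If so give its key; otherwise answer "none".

Resulting structure (node: left, right):
  ant: L=–, R=bat
  bat: L=–, R=emu
  emu: L=–, R=gnu
  gnu: L=–, R=koi
  koi: L=hog, R=pig
  pig: L=–, R=ram
  hog: L=hen, R=–
  hen: L=–, R=–
  ram: L=–, R=–

none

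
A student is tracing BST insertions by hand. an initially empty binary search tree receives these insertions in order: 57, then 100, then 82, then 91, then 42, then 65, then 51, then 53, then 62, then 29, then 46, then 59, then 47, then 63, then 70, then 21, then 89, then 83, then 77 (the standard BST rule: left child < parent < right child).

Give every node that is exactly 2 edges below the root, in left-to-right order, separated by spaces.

29 51 82

Insert 57: tree is empty, so 57 becomes the root.
Insert 100: 100 > 57 → go right. Place as right child of 57.
Insert 82: 82 > 57 → go right; 82 < 100 → go left. Place as left child of 100.
Insert 91: 91 > 57 → go right; 91 < 100 → go left; 91 > 82 → go right. Place as right child of 82.
Insert 42: 42 < 57 → go left. Place as left child of 57.
Insert 65: 65 > 57 → go right; 65 < 100 → go left; 65 < 82 → go left. Place as left child of 82.
Insert 51: 51 < 57 → go left; 51 > 42 → go right. Place as right child of 42.
Insert 53: 53 < 57 → go left; 53 > 42 → go right; 53 > 51 → go right. Place as right child of 51.
Insert 62: 62 > 57 → go right; 62 < 100 → go left; 62 < 82 → go left; 62 < 65 → go left. Place as left child of 65.
Insert 29: 29 < 57 → go left; 29 < 42 → go left. Place as left child of 42.
Insert 46: 46 < 57 → go left; 46 > 42 → go right; 46 < 51 → go left. Place as left child of 51.
Insert 59: 59 > 57 → go right; 59 < 100 → go left; 59 < 82 → go left; 59 < 65 → go left; 59 < 62 → go left. Place as left child of 62.
Insert 47: 47 < 57 → go left; 47 > 42 → go right; 47 < 51 → go left; 47 > 46 → go right. Place as right child of 46.
Insert 63: 63 > 57 → go right; 63 < 100 → go left; 63 < 82 → go left; 63 < 65 → go left; 63 > 62 → go right. Place as right child of 62.
Insert 70: 70 > 57 → go right; 70 < 100 → go left; 70 < 82 → go left; 70 > 65 → go right. Place as right child of 65.
Insert 21: 21 < 57 → go left; 21 < 42 → go left; 21 < 29 → go left. Place as left child of 29.
Insert 89: 89 > 57 → go right; 89 < 100 → go left; 89 > 82 → go right; 89 < 91 → go left. Place as left child of 91.
Insert 83: 83 > 57 → go right; 83 < 100 → go left; 83 > 82 → go right; 83 < 91 → go left; 83 < 89 → go left. Place as left child of 89.
Insert 77: 77 > 57 → go right; 77 < 100 → go left; 77 < 82 → go left; 77 > 65 → go right; 77 > 70 → go right. Place as right child of 70.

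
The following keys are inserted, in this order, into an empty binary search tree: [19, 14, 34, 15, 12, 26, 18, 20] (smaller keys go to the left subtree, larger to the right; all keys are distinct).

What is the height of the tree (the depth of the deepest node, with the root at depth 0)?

19: root
14: left child of 19 (depth 1)
34: right child of 19 (depth 1)
15: right child of 14 (depth 2)
12: left child of 14 (depth 2)
26: left child of 34 (depth 2)
18: right child of 15 (depth 3)
20: left child of 26 (depth 3)

The deepest node is 18 at depth 3.

3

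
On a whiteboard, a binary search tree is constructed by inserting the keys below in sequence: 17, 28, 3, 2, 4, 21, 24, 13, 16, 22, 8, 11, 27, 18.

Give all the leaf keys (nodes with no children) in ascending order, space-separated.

17: root
28: right child of 17 (depth 1)
3: left child of 17 (depth 1)
2: left child of 3 (depth 2)
4: right child of 3 (depth 2)
21: left child of 28 (depth 2)
24: right child of 21 (depth 3)
13: right child of 4 (depth 3)
16: right child of 13 (depth 4)
22: left child of 24 (depth 4)
8: left child of 13 (depth 4)
11: right child of 8 (depth 5)
27: right child of 24 (depth 4)
18: left child of 21 (depth 3)

2 11 16 18 22 27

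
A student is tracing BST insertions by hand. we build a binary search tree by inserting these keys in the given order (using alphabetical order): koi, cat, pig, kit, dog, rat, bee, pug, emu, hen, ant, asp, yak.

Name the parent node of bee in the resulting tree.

cat

Insert koi: tree is empty, so koi becomes the root.
Insert cat: cat < koi → go left. Place as left child of koi.
Insert pig: pig > koi → go right. Place as right child of koi.
Insert kit: kit < koi → go left; kit > cat → go right. Place as right child of cat.
Insert dog: dog < koi → go left; dog > cat → go right; dog < kit → go left. Place as left child of kit.
Insert rat: rat > koi → go right; rat > pig → go right. Place as right child of pig.
Insert bee: bee < koi → go left; bee < cat → go left. Place as left child of cat.
Insert pug: pug > koi → go right; pug > pig → go right; pug < rat → go left. Place as left child of rat.
Insert emu: emu < koi → go left; emu > cat → go right; emu < kit → go left; emu > dog → go right. Place as right child of dog.
Insert hen: hen < koi → go left; hen > cat → go right; hen < kit → go left; hen > dog → go right; hen > emu → go right. Place as right child of emu.
Insert ant: ant < koi → go left; ant < cat → go left; ant < bee → go left. Place as left child of bee.
Insert asp: asp < koi → go left; asp < cat → go left; asp < bee → go left; asp > ant → go right. Place as right child of ant.
Insert yak: yak > koi → go right; yak > pig → go right; yak > rat → go right. Place as right child of rat.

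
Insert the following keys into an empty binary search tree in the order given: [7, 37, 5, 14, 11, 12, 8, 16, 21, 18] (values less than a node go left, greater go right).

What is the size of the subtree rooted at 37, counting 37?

8

Resulting structure (node: left, right):
  7: L=5, R=37
  37: L=14, R=–
  5: L=–, R=–
  14: L=11, R=16
  11: L=8, R=12
  12: L=–, R=–
  8: L=–, R=–
  16: L=–, R=21
  21: L=18, R=–
  18: L=–, R=–

Subtree rooted at 37 contains: 37, 14, 11, 8, 12, 16, 21, 18 — 8 nodes.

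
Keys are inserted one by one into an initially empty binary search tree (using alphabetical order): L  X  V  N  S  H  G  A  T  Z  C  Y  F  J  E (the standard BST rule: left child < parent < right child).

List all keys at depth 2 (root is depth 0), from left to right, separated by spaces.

Insert L: tree is empty, so L becomes the root.
Insert X: X > L → go right. Place as right child of L.
Insert V: V > L → go right; V < X → go left. Place as left child of X.
Insert N: N > L → go right; N < X → go left; N < V → go left. Place as left child of V.
Insert S: S > L → go right; S < X → go left; S < V → go left; S > N → go right. Place as right child of N.
Insert H: H < L → go left. Place as left child of L.
Insert G: G < L → go left; G < H → go left. Place as left child of H.
Insert A: A < L → go left; A < H → go left; A < G → go left. Place as left child of G.
Insert T: T > L → go right; T < X → go left; T < V → go left; T > N → go right; T > S → go right. Place as right child of S.
Insert Z: Z > L → go right; Z > X → go right. Place as right child of X.
Insert C: C < L → go left; C < H → go left; C < G → go left; C > A → go right. Place as right child of A.
Insert Y: Y > L → go right; Y > X → go right; Y < Z → go left. Place as left child of Z.
Insert F: F < L → go left; F < H → go left; F < G → go left; F > A → go right; F > C → go right. Place as right child of C.
Insert J: J < L → go left; J > H → go right. Place as right child of H.
Insert E: E < L → go left; E < H → go left; E < G → go left; E > A → go right; E > C → go right; E < F → go left. Place as left child of F.

G J V Z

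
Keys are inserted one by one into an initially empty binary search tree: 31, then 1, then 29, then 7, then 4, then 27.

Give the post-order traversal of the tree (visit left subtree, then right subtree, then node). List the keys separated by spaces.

4 27 7 29 1 31

Insert 31: tree is empty, so 31 becomes the root.
Insert 1: 1 < 31 → go left. Place as left child of 31.
Insert 29: 29 < 31 → go left; 29 > 1 → go right. Place as right child of 1.
Insert 7: 7 < 31 → go left; 7 > 1 → go right; 7 < 29 → go left. Place as left child of 29.
Insert 4: 4 < 31 → go left; 4 > 1 → go right; 4 < 29 → go left; 4 < 7 → go left. Place as left child of 7.
Insert 27: 27 < 31 → go left; 27 > 1 → go right; 27 < 29 → go left; 27 > 7 → go right. Place as right child of 7.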